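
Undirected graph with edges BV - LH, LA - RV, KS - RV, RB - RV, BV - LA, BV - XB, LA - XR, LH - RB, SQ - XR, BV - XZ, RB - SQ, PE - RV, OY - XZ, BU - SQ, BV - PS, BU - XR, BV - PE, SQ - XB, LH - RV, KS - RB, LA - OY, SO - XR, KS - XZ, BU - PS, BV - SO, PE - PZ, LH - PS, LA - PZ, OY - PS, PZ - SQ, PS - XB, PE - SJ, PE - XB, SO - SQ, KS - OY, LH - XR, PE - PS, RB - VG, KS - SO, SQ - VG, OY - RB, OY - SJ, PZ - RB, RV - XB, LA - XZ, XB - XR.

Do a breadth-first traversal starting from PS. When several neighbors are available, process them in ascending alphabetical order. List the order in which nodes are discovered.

PS BU BV LH OY PE XB SQ XR LA SO XZ RB RV KS SJ PZ VG

Visit PS; enqueue BU, BV, LH, OY, PE, XB → queue [BU, BV, LH, OY, PE, XB]
Visit BU; enqueue SQ, XR → queue [BV, LH, OY, PE, XB, SQ, XR]
Visit BV; enqueue LA, SO, XZ → queue [LH, OY, PE, XB, SQ, XR, LA, SO, XZ]
Visit LH; enqueue RB, RV → queue [OY, PE, XB, SQ, XR, LA, SO, XZ, RB, RV]
Visit OY; enqueue KS, SJ → queue [PE, XB, SQ, XR, LA, SO, XZ, RB, RV, KS, SJ]
Visit PE; enqueue PZ → queue [XB, SQ, XR, LA, SO, XZ, RB, RV, KS, SJ, PZ]
Visit XB → queue [SQ, XR, LA, SO, XZ, RB, RV, KS, SJ, PZ]
Visit SQ; enqueue VG → queue [XR, LA, SO, XZ, RB, RV, KS, SJ, PZ, VG]
Visit XR → queue [LA, SO, XZ, RB, RV, KS, SJ, PZ, VG]
Visit LA → queue [SO, XZ, RB, RV, KS, SJ, PZ, VG]
Visit SO → queue [XZ, RB, RV, KS, SJ, PZ, VG]
Visit XZ → queue [RB, RV, KS, SJ, PZ, VG]
Visit RB → queue [RV, KS, SJ, PZ, VG]
Visit RV → queue [KS, SJ, PZ, VG]
Visit KS → queue [SJ, PZ, VG]
Visit SJ → queue [PZ, VG]
Visit PZ → queue [VG]
Visit VG → queue []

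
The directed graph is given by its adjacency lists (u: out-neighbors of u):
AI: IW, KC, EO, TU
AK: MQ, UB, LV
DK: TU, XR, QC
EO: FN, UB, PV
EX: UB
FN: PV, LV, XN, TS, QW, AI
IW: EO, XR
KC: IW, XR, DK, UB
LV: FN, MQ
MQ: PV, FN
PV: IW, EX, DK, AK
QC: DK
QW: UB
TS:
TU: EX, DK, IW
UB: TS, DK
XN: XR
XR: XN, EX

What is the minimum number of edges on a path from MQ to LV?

Level 0: MQ
Level 1: FN, PV
Level 2: AI, AK, DK, EX, IW, LV, QW, TS, XN
Level 3: EO, KC, QC, TU, UB, XR
LV first appears at level 2.

2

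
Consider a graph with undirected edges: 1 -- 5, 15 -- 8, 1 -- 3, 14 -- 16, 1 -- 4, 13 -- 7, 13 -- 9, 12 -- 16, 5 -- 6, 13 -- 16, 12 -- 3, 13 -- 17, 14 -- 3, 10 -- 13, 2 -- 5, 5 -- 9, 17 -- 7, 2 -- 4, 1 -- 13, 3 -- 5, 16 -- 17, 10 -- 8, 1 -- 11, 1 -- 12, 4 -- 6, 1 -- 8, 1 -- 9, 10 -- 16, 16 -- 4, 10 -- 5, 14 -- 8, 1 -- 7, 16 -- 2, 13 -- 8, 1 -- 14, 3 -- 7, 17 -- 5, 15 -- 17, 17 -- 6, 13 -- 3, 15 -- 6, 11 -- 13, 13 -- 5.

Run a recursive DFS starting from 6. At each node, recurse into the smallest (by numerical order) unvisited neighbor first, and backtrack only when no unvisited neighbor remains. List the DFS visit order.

6 4 1 3 5 2 16 10 8 13 7 17 15 9 11 14 12

Visit 6
6 → 4
4 → 1
1 → 3
3 → 5
5 → 2
2 → 16
16 → 10
10 → 8
8 → 13
13 → 7
7 → 17
17 → 15
13 → 9
13 → 11
8 → 14
16 → 12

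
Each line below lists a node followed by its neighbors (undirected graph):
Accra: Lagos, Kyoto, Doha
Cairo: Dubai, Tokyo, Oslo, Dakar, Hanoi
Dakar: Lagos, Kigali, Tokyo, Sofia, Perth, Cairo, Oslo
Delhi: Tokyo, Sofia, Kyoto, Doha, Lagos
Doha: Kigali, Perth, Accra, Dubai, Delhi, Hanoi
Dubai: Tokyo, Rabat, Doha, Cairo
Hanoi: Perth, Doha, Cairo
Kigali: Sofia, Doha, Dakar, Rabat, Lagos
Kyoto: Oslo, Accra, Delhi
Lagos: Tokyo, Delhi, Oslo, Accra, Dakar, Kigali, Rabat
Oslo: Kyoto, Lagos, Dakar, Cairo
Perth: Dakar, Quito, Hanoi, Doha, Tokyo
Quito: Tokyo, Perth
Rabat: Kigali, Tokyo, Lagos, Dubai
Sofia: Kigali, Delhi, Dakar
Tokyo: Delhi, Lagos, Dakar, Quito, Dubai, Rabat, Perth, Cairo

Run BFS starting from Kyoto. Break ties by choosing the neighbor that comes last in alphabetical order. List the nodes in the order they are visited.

Visit Kyoto; enqueue Oslo, Delhi, Accra → queue [Oslo, Delhi, Accra]
Visit Oslo; enqueue Lagos, Dakar, Cairo → queue [Delhi, Accra, Lagos, Dakar, Cairo]
Visit Delhi; enqueue Tokyo, Sofia, Doha → queue [Accra, Lagos, Dakar, Cairo, Tokyo, Sofia, Doha]
Visit Accra → queue [Lagos, Dakar, Cairo, Tokyo, Sofia, Doha]
Visit Lagos; enqueue Rabat, Kigali → queue [Dakar, Cairo, Tokyo, Sofia, Doha, Rabat, Kigali]
Visit Dakar; enqueue Perth → queue [Cairo, Tokyo, Sofia, Doha, Rabat, Kigali, Perth]
Visit Cairo; enqueue Hanoi, Dubai → queue [Tokyo, Sofia, Doha, Rabat, Kigali, Perth, Hanoi, Dubai]
Visit Tokyo; enqueue Quito → queue [Sofia, Doha, Rabat, Kigali, Perth, Hanoi, Dubai, Quito]
Visit Sofia → queue [Doha, Rabat, Kigali, Perth, Hanoi, Dubai, Quito]
Visit Doha → queue [Rabat, Kigali, Perth, Hanoi, Dubai, Quito]
Visit Rabat → queue [Kigali, Perth, Hanoi, Dubai, Quito]
Visit Kigali → queue [Perth, Hanoi, Dubai, Quito]
Visit Perth → queue [Hanoi, Dubai, Quito]
Visit Hanoi → queue [Dubai, Quito]
Visit Dubai → queue [Quito]
Visit Quito → queue []

Kyoto, Oslo, Delhi, Accra, Lagos, Dakar, Cairo, Tokyo, Sofia, Doha, Rabat, Kigali, Perth, Hanoi, Dubai, Quito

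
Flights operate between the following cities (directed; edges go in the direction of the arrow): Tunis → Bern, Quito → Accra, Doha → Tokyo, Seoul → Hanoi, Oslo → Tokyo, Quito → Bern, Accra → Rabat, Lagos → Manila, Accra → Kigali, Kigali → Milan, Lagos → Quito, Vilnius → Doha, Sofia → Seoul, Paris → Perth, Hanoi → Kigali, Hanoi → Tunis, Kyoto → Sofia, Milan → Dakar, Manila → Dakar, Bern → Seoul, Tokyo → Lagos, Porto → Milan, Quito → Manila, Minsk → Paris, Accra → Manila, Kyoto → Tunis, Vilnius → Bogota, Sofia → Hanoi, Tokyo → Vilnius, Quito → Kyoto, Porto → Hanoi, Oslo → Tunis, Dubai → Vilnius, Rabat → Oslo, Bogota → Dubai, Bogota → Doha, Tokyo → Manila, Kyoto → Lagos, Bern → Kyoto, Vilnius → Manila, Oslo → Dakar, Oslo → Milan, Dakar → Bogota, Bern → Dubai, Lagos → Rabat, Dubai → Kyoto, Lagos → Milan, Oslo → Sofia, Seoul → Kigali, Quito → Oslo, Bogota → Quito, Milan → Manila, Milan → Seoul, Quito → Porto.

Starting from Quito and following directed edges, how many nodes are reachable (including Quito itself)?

BFS from Quito visits: Quito, Accra, Bern, Kyoto, Manila, Oslo, Porto, Kigali, Rabat, Dubai, Seoul, Lagos, Sofia, Tunis, Dakar, Milan, Tokyo, Hanoi, Vilnius, Bogota, Doha
Reachable nodes: 21 of 24 total.

21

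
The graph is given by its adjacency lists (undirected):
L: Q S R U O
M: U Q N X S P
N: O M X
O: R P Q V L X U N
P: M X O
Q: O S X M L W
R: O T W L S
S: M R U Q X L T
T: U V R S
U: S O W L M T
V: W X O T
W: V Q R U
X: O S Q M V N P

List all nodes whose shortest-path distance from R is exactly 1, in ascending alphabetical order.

Level 0: R
Level 1: L, O, S, T, W
Level 2: M, N, P, Q, U, V, X

L, O, S, T, W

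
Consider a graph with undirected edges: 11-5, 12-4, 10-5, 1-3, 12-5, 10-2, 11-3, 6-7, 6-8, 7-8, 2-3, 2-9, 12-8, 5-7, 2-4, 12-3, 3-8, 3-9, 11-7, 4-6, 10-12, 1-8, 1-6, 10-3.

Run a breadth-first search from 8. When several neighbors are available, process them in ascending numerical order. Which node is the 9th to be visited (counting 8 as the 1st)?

10

Visit 8; enqueue 1, 3, 6, 7, 12 → queue [1, 3, 6, 7, 12]
Visit 1 → queue [3, 6, 7, 12]
Visit 3; enqueue 2, 9, 10, 11 → queue [6, 7, 12, 2, 9, 10, 11]
Visit 6; enqueue 4 → queue [7, 12, 2, 9, 10, 11, 4]
Visit 7; enqueue 5 → queue [12, 2, 9, 10, 11, 4, 5]
Visit 12 → queue [2, 9, 10, 11, 4, 5]
Visit 2 → queue [9, 10, 11, 4, 5]
Visit 9 → queue [10, 11, 4, 5]
Visit 10 → queue [11, 4, 5]
Visit 11 → queue [4, 5]
Visit 4 → queue [5]
Visit 5 → queue []

Visit order: 8, 1, 3, 6, 7, 12, 2, 9, 10, 11, 4, 5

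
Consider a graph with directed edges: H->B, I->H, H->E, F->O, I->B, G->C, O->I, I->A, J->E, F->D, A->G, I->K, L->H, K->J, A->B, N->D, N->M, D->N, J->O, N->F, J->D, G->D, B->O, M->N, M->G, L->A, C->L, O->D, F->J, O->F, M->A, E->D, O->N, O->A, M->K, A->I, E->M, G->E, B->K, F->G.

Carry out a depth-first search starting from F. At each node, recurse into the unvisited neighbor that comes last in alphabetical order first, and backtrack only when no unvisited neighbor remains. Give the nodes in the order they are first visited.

Visit F
F → O
O → N
N → M
M → K
K → J
J → E
E → D
M → G
G → C
C → L
L → H
H → B
L → A
A → I

F -> O -> N -> M -> K -> J -> E -> D -> G -> C -> L -> H -> B -> A -> I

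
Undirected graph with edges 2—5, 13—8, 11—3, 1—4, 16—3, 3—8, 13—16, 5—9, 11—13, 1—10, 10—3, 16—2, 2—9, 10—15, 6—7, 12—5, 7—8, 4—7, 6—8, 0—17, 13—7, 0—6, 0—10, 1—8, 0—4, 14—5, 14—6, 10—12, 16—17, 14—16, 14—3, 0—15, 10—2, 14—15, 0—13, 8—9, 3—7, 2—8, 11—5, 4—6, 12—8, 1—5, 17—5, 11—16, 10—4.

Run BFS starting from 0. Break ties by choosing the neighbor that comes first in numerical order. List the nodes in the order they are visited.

0 → 4 → 6 → 10 → 13 → 15 → 17 → 1 → 7 → 8 → 14 → 2 → 3 → 12 → 11 → 16 → 5 → 9

Visit 0; enqueue 4, 6, 10, 13, 15, 17 → queue [4, 6, 10, 13, 15, 17]
Visit 4; enqueue 1, 7 → queue [6, 10, 13, 15, 17, 1, 7]
Visit 6; enqueue 8, 14 → queue [10, 13, 15, 17, 1, 7, 8, 14]
Visit 10; enqueue 2, 3, 12 → queue [13, 15, 17, 1, 7, 8, 14, 2, 3, 12]
Visit 13; enqueue 11, 16 → queue [15, 17, 1, 7, 8, 14, 2, 3, 12, 11, 16]
Visit 15 → queue [17, 1, 7, 8, 14, 2, 3, 12, 11, 16]
Visit 17; enqueue 5 → queue [1, 7, 8, 14, 2, 3, 12, 11, 16, 5]
Visit 1 → queue [7, 8, 14, 2, 3, 12, 11, 16, 5]
Visit 7 → queue [8, 14, 2, 3, 12, 11, 16, 5]
Visit 8; enqueue 9 → queue [14, 2, 3, 12, 11, 16, 5, 9]
Visit 14 → queue [2, 3, 12, 11, 16, 5, 9]
Visit 2 → queue [3, 12, 11, 16, 5, 9]
Visit 3 → queue [12, 11, 16, 5, 9]
Visit 12 → queue [11, 16, 5, 9]
Visit 11 → queue [16, 5, 9]
Visit 16 → queue [5, 9]
Visit 5 → queue [9]
Visit 9 → queue []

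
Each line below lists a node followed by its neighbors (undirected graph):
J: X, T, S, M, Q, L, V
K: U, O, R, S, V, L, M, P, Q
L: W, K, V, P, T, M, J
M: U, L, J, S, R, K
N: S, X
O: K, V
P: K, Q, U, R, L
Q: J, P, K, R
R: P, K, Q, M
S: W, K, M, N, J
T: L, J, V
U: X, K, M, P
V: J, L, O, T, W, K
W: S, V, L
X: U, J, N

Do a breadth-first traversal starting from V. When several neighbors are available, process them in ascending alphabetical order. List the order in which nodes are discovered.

Visit V; enqueue J, K, L, O, T, W → queue [J, K, L, O, T, W]
Visit J; enqueue M, Q, S, X → queue [K, L, O, T, W, M, Q, S, X]
Visit K; enqueue P, R, U → queue [L, O, T, W, M, Q, S, X, P, R, U]
Visit L → queue [O, T, W, M, Q, S, X, P, R, U]
Visit O → queue [T, W, M, Q, S, X, P, R, U]
Visit T → queue [W, M, Q, S, X, P, R, U]
Visit W → queue [M, Q, S, X, P, R, U]
Visit M → queue [Q, S, X, P, R, U]
Visit Q → queue [S, X, P, R, U]
Visit S; enqueue N → queue [X, P, R, U, N]
Visit X → queue [P, R, U, N]
Visit P → queue [R, U, N]
Visit R → queue [U, N]
Visit U → queue [N]
Visit N → queue []

V, J, K, L, O, T, W, M, Q, S, X, P, R, U, N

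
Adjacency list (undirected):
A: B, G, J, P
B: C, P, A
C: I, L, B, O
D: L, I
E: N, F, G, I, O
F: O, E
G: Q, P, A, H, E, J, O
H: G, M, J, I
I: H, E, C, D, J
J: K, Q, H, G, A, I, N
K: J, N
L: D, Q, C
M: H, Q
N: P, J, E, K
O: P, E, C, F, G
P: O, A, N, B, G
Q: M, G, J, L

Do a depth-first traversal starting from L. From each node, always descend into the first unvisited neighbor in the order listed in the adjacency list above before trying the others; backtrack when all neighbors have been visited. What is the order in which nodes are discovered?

L → D → I → H → G → Q → M → J → K → N → P → O → E → F → C → B → A

Visit L
L → D
D → I
I → H
H → G
G → Q
Q → M
Q → J
J → K
K → N
N → P
P → O
O → E
E → F
O → C
C → B
B → A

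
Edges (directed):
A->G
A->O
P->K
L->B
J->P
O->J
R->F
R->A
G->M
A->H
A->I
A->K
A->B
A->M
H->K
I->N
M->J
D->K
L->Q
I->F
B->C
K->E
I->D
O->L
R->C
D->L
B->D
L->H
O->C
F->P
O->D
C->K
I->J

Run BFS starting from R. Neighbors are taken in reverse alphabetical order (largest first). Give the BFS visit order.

R, F, C, A, P, K, O, M, I, H, G, B, E, L, J, D, N, Q

Visit R; enqueue F, C, A → queue [F, C, A]
Visit F; enqueue P → queue [C, A, P]
Visit C; enqueue K → queue [A, P, K]
Visit A; enqueue O, M, I, H, G, B → queue [P, K, O, M, I, H, G, B]
Visit P → queue [K, O, M, I, H, G, B]
Visit K; enqueue E → queue [O, M, I, H, G, B, E]
Visit O; enqueue L, J, D → queue [M, I, H, G, B, E, L, J, D]
Visit M → queue [I, H, G, B, E, L, J, D]
Visit I; enqueue N → queue [H, G, B, E, L, J, D, N]
Visit H → queue [G, B, E, L, J, D, N]
Visit G → queue [B, E, L, J, D, N]
Visit B → queue [E, L, J, D, N]
Visit E → queue [L, J, D, N]
Visit L; enqueue Q → queue [J, D, N, Q]
Visit J → queue [D, N, Q]
Visit D → queue [N, Q]
Visit N → queue [Q]
Visit Q → queue []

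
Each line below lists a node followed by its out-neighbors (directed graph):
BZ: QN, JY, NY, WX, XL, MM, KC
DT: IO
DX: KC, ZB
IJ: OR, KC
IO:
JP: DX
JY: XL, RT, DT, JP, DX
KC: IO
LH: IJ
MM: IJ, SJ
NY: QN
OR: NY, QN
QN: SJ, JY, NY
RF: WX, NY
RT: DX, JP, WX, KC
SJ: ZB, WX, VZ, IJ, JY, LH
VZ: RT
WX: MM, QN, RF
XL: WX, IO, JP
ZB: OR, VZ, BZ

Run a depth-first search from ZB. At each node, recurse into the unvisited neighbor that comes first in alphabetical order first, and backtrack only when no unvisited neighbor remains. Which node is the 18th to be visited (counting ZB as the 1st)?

VZ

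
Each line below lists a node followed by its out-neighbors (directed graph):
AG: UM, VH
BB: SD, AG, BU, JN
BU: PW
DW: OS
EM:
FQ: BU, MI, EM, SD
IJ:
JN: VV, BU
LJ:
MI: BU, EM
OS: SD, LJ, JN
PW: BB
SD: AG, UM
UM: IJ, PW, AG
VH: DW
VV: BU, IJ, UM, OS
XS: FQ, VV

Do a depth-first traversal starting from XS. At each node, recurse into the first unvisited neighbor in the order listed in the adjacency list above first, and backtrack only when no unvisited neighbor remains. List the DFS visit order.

Visit XS
XS → FQ
FQ → BU
BU → PW
PW → BB
BB → SD
SD → AG
AG → UM
UM → IJ
AG → VH
VH → DW
DW → OS
OS → LJ
OS → JN
JN → VV
FQ → MI
MI → EM

XS -> FQ -> BU -> PW -> BB -> SD -> AG -> UM -> IJ -> VH -> DW -> OS -> LJ -> JN -> VV -> MI -> EM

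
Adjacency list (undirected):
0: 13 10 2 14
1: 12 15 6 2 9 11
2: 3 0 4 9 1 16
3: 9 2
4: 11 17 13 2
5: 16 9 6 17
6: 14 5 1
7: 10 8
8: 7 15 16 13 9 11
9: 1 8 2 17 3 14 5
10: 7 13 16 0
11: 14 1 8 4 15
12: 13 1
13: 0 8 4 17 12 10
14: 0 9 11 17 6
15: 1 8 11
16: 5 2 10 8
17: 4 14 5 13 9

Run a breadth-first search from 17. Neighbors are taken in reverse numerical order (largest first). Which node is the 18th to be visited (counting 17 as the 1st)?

Visit 17; enqueue 14, 13, 9, 5, 4 → queue [14, 13, 9, 5, 4]
Visit 14; enqueue 11, 6, 0 → queue [13, 9, 5, 4, 11, 6, 0]
Visit 13; enqueue 12, 10, 8 → queue [9, 5, 4, 11, 6, 0, 12, 10, 8]
Visit 9; enqueue 3, 2, 1 → queue [5, 4, 11, 6, 0, 12, 10, 8, 3, 2, 1]
Visit 5; enqueue 16 → queue [4, 11, 6, 0, 12, 10, 8, 3, 2, 1, 16]
Visit 4 → queue [11, 6, 0, 12, 10, 8, 3, 2, 1, 16]
Visit 11; enqueue 15 → queue [6, 0, 12, 10, 8, 3, 2, 1, 16, 15]
Visit 6 → queue [0, 12, 10, 8, 3, 2, 1, 16, 15]
Visit 0 → queue [12, 10, 8, 3, 2, 1, 16, 15]
Visit 12 → queue [10, 8, 3, 2, 1, 16, 15]
Visit 10; enqueue 7 → queue [8, 3, 2, 1, 16, 15, 7]
Visit 8 → queue [3, 2, 1, 16, 15, 7]
Visit 3 → queue [2, 1, 16, 15, 7]
Visit 2 → queue [1, 16, 15, 7]
Visit 1 → queue [16, 15, 7]
Visit 16 → queue [15, 7]
Visit 15 → queue [7]
Visit 7 → queue []

Visit order: 17, 14, 13, 9, 5, 4, 11, 6, 0, 12, 10, 8, 3, 2, 1, 16, 15, 7

7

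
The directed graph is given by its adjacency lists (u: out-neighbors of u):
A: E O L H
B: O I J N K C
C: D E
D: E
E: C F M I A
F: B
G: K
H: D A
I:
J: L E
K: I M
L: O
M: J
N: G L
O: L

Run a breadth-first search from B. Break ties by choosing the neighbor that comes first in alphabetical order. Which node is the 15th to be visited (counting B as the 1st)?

H

Visit B; enqueue C, I, J, K, N, O → queue [C, I, J, K, N, O]
Visit C; enqueue D, E → queue [I, J, K, N, O, D, E]
Visit I → queue [J, K, N, O, D, E]
Visit J; enqueue L → queue [K, N, O, D, E, L]
Visit K; enqueue M → queue [N, O, D, E, L, M]
Visit N; enqueue G → queue [O, D, E, L, M, G]
Visit O → queue [D, E, L, M, G]
Visit D → queue [E, L, M, G]
Visit E; enqueue A, F → queue [L, M, G, A, F]
Visit L → queue [M, G, A, F]
Visit M → queue [G, A, F]
Visit G → queue [A, F]
Visit A; enqueue H → queue [F, H]
Visit F → queue [H]
Visit H → queue []

Visit order: B, C, I, J, K, N, O, D, E, L, M, G, A, F, H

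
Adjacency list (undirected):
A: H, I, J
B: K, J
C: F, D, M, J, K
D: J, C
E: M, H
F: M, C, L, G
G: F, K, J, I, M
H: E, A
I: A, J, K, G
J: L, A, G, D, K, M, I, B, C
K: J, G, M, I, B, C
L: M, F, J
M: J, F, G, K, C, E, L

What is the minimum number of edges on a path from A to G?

Level 0: A
Level 1: H, I, J
Level 2: B, C, D, E, G, K, L, M
Level 3: F
G first appears at level 2.

2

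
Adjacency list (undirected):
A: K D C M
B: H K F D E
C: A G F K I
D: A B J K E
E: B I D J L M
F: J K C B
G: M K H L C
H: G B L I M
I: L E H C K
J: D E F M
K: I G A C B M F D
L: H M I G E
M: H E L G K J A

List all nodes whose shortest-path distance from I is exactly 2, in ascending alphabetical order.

Level 0: I
Level 1: C, E, H, K, L
Level 2: A, B, D, F, G, J, M

A, B, D, F, G, J, M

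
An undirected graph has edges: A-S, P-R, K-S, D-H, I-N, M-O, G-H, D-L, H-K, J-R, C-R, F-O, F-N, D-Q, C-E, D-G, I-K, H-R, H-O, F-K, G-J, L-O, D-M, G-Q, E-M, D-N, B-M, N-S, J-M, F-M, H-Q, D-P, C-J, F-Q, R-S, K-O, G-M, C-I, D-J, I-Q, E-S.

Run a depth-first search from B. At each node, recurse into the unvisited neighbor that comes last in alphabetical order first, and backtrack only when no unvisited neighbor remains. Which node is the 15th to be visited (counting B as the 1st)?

K

Visit B
B → M
M → O
O → L
L → D
D → Q
Q → I
I → N
N → S
S → R
R → P
R → J
J → G
G → H
H → K
K → F
J → C
C → E
S → A

Visit order: B, M, O, L, D, Q, I, N, S, R, P, J, G, H, K, F, C, E, A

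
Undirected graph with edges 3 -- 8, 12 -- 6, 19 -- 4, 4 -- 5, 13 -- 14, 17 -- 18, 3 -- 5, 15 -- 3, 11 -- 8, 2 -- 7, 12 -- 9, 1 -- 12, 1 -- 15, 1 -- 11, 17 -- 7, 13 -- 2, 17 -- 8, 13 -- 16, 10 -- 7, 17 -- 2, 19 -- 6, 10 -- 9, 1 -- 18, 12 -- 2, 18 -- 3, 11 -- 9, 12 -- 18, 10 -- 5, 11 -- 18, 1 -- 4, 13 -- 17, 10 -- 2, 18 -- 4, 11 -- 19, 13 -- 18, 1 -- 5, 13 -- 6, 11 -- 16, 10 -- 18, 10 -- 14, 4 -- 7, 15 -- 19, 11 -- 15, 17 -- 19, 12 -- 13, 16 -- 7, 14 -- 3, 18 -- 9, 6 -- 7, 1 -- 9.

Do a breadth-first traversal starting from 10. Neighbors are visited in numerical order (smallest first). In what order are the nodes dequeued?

10 → 2 → 5 → 7 → 9 → 14 → 18 → 12 → 13 → 17 → 1 → 3 → 4 → 6 → 16 → 11 → 8 → 19 → 15

Visit 10; enqueue 2, 5, 7, 9, 14, 18 → queue [2, 5, 7, 9, 14, 18]
Visit 2; enqueue 12, 13, 17 → queue [5, 7, 9, 14, 18, 12, 13, 17]
Visit 5; enqueue 1, 3, 4 → queue [7, 9, 14, 18, 12, 13, 17, 1, 3, 4]
Visit 7; enqueue 6, 16 → queue [9, 14, 18, 12, 13, 17, 1, 3, 4, 6, 16]
Visit 9; enqueue 11 → queue [14, 18, 12, 13, 17, 1, 3, 4, 6, 16, 11]
Visit 14 → queue [18, 12, 13, 17, 1, 3, 4, 6, 16, 11]
Visit 18 → queue [12, 13, 17, 1, 3, 4, 6, 16, 11]
Visit 12 → queue [13, 17, 1, 3, 4, 6, 16, 11]
Visit 13 → queue [17, 1, 3, 4, 6, 16, 11]
Visit 17; enqueue 8, 19 → queue [1, 3, 4, 6, 16, 11, 8, 19]
Visit 1; enqueue 15 → queue [3, 4, 6, 16, 11, 8, 19, 15]
Visit 3 → queue [4, 6, 16, 11, 8, 19, 15]
Visit 4 → queue [6, 16, 11, 8, 19, 15]
Visit 6 → queue [16, 11, 8, 19, 15]
Visit 16 → queue [11, 8, 19, 15]
Visit 11 → queue [8, 19, 15]
Visit 8 → queue [19, 15]
Visit 19 → queue [15]
Visit 15 → queue []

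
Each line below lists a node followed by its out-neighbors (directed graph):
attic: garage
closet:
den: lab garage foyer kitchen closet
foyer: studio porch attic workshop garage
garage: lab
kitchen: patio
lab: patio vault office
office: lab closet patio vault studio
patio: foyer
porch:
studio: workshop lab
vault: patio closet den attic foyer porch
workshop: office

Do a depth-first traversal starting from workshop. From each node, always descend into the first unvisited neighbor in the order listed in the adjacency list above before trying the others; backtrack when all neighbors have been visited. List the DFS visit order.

workshop -> office -> lab -> patio -> foyer -> studio -> porch -> attic -> garage -> vault -> closet -> den -> kitchen

Visit workshop
workshop → office
office → lab
lab → patio
patio → foyer
foyer → studio
foyer → porch
foyer → attic
attic → garage
lab → vault
vault → closet
vault → den
den → kitchen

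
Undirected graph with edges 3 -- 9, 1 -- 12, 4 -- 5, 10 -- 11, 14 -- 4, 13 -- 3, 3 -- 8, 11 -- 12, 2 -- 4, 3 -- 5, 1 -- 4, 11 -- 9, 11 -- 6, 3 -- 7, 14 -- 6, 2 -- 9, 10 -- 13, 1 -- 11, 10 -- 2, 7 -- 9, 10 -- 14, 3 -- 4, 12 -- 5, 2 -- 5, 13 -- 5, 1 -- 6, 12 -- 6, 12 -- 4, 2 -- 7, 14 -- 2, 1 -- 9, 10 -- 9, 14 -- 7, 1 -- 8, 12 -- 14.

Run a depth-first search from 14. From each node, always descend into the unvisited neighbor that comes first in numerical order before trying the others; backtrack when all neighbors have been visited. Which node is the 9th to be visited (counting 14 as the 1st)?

Visit 14
14 → 2
2 → 4
4 → 1
1 → 6
6 → 11
11 → 9
9 → 3
3 → 5
5 → 12
5 → 13
13 → 10
3 → 7
3 → 8

Visit order: 14, 2, 4, 1, 6, 11, 9, 3, 5, 12, 13, 10, 7, 8

5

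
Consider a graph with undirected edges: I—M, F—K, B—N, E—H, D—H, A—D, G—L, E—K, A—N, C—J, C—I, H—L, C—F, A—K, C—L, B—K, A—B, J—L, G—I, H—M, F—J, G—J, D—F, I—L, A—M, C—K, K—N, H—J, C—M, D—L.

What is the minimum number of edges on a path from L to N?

3

Level 0: L
Level 1: C, D, G, H, I, J
Level 2: A, E, F, K, M
Level 3: B, N
N first appears at level 3.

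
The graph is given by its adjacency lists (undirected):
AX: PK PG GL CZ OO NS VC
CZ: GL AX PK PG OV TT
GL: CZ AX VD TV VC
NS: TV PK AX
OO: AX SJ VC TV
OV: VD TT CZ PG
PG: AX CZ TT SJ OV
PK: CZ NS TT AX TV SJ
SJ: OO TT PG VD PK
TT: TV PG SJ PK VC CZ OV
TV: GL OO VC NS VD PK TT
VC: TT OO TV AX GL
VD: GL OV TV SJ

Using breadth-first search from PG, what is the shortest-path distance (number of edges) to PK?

2

Level 0: PG
Level 1: AX, CZ, OV, SJ, TT
Level 2: GL, NS, OO, PK, TV, VC, VD
PK first appears at level 2.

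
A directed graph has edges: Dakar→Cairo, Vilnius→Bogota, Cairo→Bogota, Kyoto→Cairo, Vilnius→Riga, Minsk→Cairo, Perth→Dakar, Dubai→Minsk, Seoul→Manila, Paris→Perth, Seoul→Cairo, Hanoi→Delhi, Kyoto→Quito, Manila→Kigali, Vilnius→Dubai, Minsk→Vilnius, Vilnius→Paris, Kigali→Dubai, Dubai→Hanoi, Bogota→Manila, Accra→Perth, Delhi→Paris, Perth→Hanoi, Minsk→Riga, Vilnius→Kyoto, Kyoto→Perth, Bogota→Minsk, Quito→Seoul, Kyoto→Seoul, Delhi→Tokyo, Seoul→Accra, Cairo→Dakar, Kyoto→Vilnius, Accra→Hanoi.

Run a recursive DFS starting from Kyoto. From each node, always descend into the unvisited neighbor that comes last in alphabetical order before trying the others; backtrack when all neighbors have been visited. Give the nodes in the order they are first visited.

Kyoto, Vilnius, Riga, Paris, Perth, Hanoi, Delhi, Tokyo, Dakar, Cairo, Bogota, Minsk, Manila, Kigali, Dubai, Seoul, Accra, Quito

Visit Kyoto
Kyoto → Vilnius
Vilnius → Riga
Vilnius → Paris
Paris → Perth
Perth → Hanoi
Hanoi → Delhi
Delhi → Tokyo
Perth → Dakar
Dakar → Cairo
Cairo → Bogota
Bogota → Minsk
Bogota → Manila
Manila → Kigali
Kigali → Dubai
Kyoto → Seoul
Seoul → Accra
Kyoto → Quito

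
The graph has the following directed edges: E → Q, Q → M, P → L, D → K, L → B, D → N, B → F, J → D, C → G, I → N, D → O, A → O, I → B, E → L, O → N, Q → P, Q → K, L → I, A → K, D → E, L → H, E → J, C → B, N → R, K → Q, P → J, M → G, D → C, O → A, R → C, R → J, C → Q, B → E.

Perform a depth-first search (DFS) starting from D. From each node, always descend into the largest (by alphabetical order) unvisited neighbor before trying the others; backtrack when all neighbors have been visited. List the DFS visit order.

D → O → N → R → J → C → Q → P → L → I → B → F → E → H → M → G → K → A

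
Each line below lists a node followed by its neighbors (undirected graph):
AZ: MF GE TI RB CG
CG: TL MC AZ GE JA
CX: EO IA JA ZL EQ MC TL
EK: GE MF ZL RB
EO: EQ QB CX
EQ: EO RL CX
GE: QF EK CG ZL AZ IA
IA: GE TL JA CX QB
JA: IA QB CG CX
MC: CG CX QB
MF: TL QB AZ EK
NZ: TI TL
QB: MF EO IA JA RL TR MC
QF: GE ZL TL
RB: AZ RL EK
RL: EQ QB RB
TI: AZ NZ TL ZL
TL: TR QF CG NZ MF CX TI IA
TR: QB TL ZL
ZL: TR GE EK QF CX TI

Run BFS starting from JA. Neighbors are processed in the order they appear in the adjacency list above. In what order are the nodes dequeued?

JA, IA, QB, CG, CX, GE, TL, MF, EO, RL, TR, MC, AZ, ZL, EQ, QF, EK, NZ, TI, RB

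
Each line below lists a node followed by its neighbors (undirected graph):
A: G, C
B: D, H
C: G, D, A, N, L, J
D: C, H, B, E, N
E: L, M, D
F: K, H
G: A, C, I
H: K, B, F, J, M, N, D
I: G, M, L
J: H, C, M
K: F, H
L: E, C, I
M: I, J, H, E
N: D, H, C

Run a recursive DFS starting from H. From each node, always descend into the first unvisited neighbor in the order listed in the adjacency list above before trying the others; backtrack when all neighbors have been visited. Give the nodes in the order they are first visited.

H K F B D C G A I M J E L N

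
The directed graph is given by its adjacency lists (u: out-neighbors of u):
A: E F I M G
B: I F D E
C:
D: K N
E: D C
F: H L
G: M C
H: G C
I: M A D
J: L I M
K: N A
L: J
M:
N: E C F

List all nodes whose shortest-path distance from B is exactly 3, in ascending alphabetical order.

Level 0: B
Level 1: D, E, F, I
Level 2: A, C, H, K, L, M, N
Level 3: G, J

G, J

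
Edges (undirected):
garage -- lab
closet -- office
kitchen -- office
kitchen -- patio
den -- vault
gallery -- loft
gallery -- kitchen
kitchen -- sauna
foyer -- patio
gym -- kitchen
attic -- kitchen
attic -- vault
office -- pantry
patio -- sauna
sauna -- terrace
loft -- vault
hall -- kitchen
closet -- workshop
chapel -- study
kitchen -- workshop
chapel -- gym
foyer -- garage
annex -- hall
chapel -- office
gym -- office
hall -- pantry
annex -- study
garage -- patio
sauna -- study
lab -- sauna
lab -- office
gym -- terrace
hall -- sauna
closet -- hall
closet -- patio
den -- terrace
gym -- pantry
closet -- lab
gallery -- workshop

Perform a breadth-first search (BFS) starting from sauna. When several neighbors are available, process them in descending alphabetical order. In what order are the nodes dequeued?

Visit sauna; enqueue terrace, study, patio, lab, kitchen, hall → queue [terrace, study, patio, lab, kitchen, hall]
Visit terrace; enqueue gym, den → queue [study, patio, lab, kitchen, hall, gym, den]
Visit study; enqueue chapel, annex → queue [patio, lab, kitchen, hall, gym, den, chapel, annex]
Visit patio; enqueue garage, foyer, closet → queue [lab, kitchen, hall, gym, den, chapel, annex, garage, foyer, closet]
Visit lab; enqueue office → queue [kitchen, hall, gym, den, chapel, annex, garage, foyer, closet, office]
Visit kitchen; enqueue workshop, gallery, attic → queue [hall, gym, den, chapel, annex, garage, foyer, closet, office, workshop, gallery, attic]
Visit hall; enqueue pantry → queue [gym, den, chapel, annex, garage, foyer, closet, office, workshop, gallery, attic, pantry]
Visit gym → queue [den, chapel, annex, garage, foyer, closet, office, workshop, gallery, attic, pantry]
Visit den; enqueue vault → queue [chapel, annex, garage, foyer, closet, office, workshop, gallery, attic, pantry, vault]
Visit chapel → queue [annex, garage, foyer, closet, office, workshop, gallery, attic, pantry, vault]
Visit annex → queue [garage, foyer, closet, office, workshop, gallery, attic, pantry, vault]
Visit garage → queue [foyer, closet, office, workshop, gallery, attic, pantry, vault]
Visit foyer → queue [closet, office, workshop, gallery, attic, pantry, vault]
Visit closet → queue [office, workshop, gallery, attic, pantry, vault]
Visit office → queue [workshop, gallery, attic, pantry, vault]
Visit workshop → queue [gallery, attic, pantry, vault]
Visit gallery; enqueue loft → queue [attic, pantry, vault, loft]
Visit attic → queue [pantry, vault, loft]
Visit pantry → queue [vault, loft]
Visit vault → queue [loft]
Visit loft → queue []

sauna terrace study patio lab kitchen hall gym den chapel annex garage foyer closet office workshop gallery attic pantry vault loft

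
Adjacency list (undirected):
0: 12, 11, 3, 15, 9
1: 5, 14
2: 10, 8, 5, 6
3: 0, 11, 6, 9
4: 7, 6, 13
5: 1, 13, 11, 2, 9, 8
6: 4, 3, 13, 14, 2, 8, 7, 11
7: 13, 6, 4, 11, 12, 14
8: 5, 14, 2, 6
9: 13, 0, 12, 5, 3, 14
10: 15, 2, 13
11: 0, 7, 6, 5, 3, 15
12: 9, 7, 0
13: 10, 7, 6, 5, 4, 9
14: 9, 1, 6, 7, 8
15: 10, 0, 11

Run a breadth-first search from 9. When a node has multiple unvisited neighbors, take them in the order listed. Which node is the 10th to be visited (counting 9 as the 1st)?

6

Visit 9; enqueue 13, 0, 12, 5, 3, 14 → queue [13, 0, 12, 5, 3, 14]
Visit 13; enqueue 10, 7, 6, 4 → queue [0, 12, 5, 3, 14, 10, 7, 6, 4]
Visit 0; enqueue 11, 15 → queue [12, 5, 3, 14, 10, 7, 6, 4, 11, 15]
Visit 12 → queue [5, 3, 14, 10, 7, 6, 4, 11, 15]
Visit 5; enqueue 1, 2, 8 → queue [3, 14, 10, 7, 6, 4, 11, 15, 1, 2, 8]
Visit 3 → queue [14, 10, 7, 6, 4, 11, 15, 1, 2, 8]
Visit 14 → queue [10, 7, 6, 4, 11, 15, 1, 2, 8]
Visit 10 → queue [7, 6, 4, 11, 15, 1, 2, 8]
Visit 7 → queue [6, 4, 11, 15, 1, 2, 8]
Visit 6 → queue [4, 11, 15, 1, 2, 8]
Visit 4 → queue [11, 15, 1, 2, 8]
Visit 11 → queue [15, 1, 2, 8]
Visit 15 → queue [1, 2, 8]
Visit 1 → queue [2, 8]
Visit 2 → queue [8]
Visit 8 → queue []

Visit order: 9, 13, 0, 12, 5, 3, 14, 10, 7, 6, 4, 11, 15, 1, 2, 8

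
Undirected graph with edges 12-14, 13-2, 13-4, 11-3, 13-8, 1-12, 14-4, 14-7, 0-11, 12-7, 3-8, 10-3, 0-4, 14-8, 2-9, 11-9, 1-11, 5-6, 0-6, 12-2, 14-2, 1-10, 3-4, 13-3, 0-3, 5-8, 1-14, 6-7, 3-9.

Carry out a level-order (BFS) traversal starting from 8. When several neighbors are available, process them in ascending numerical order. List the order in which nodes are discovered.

Visit 8; enqueue 3, 5, 13, 14 → queue [3, 5, 13, 14]
Visit 3; enqueue 0, 4, 9, 10, 11 → queue [5, 13, 14, 0, 4, 9, 10, 11]
Visit 5; enqueue 6 → queue [13, 14, 0, 4, 9, 10, 11, 6]
Visit 13; enqueue 2 → queue [14, 0, 4, 9, 10, 11, 6, 2]
Visit 14; enqueue 1, 7, 12 → queue [0, 4, 9, 10, 11, 6, 2, 1, 7, 12]
Visit 0 → queue [4, 9, 10, 11, 6, 2, 1, 7, 12]
Visit 4 → queue [9, 10, 11, 6, 2, 1, 7, 12]
Visit 9 → queue [10, 11, 6, 2, 1, 7, 12]
Visit 10 → queue [11, 6, 2, 1, 7, 12]
Visit 11 → queue [6, 2, 1, 7, 12]
Visit 6 → queue [2, 1, 7, 12]
Visit 2 → queue [1, 7, 12]
Visit 1 → queue [7, 12]
Visit 7 → queue [12]
Visit 12 → queue []

8 3 5 13 14 0 4 9 10 11 6 2 1 7 12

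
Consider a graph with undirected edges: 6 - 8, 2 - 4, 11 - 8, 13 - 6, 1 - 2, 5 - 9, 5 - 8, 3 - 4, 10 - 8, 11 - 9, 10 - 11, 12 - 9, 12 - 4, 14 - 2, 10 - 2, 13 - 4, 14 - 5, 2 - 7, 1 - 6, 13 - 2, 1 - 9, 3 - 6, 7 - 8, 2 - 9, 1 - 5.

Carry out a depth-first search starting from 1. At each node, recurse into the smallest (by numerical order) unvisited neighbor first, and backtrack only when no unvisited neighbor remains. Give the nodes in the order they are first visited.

Visit 1
1 → 2
2 → 4
4 → 3
3 → 6
6 → 8
8 → 5
5 → 9
9 → 11
11 → 10
9 → 12
5 → 14
8 → 7
6 → 13

1, 2, 4, 3, 6, 8, 5, 9, 11, 10, 12, 14, 7, 13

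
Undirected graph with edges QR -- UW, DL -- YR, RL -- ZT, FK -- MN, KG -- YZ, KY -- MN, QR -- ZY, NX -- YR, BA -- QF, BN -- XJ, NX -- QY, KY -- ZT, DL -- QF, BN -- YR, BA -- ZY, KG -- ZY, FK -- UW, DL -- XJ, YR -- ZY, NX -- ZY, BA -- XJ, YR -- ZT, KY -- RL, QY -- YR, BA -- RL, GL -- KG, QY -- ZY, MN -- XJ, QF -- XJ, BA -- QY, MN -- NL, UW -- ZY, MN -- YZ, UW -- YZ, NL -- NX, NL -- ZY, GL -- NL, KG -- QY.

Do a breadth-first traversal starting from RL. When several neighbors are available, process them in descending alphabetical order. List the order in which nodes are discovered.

Visit RL; enqueue ZT, KY, BA → queue [ZT, KY, BA]
Visit ZT; enqueue YR → queue [KY, BA, YR]
Visit KY; enqueue MN → queue [BA, YR, MN]
Visit BA; enqueue ZY, XJ, QY, QF → queue [YR, MN, ZY, XJ, QY, QF]
Visit YR; enqueue NX, DL, BN → queue [MN, ZY, XJ, QY, QF, NX, DL, BN]
Visit MN; enqueue YZ, NL, FK → queue [ZY, XJ, QY, QF, NX, DL, BN, YZ, NL, FK]
Visit ZY; enqueue UW, QR, KG → queue [XJ, QY, QF, NX, DL, BN, YZ, NL, FK, UW, QR, KG]
Visit XJ → queue [QY, QF, NX, DL, BN, YZ, NL, FK, UW, QR, KG]
Visit QY → queue [QF, NX, DL, BN, YZ, NL, FK, UW, QR, KG]
Visit QF → queue [NX, DL, BN, YZ, NL, FK, UW, QR, KG]
Visit NX → queue [DL, BN, YZ, NL, FK, UW, QR, KG]
Visit DL → queue [BN, YZ, NL, FK, UW, QR, KG]
Visit BN → queue [YZ, NL, FK, UW, QR, KG]
Visit YZ → queue [NL, FK, UW, QR, KG]
Visit NL; enqueue GL → queue [FK, UW, QR, KG, GL]
Visit FK → queue [UW, QR, KG, GL]
Visit UW → queue [QR, KG, GL]
Visit QR → queue [KG, GL]
Visit KG → queue [GL]
Visit GL → queue []

RL, ZT, KY, BA, YR, MN, ZY, XJ, QY, QF, NX, DL, BN, YZ, NL, FK, UW, QR, KG, GL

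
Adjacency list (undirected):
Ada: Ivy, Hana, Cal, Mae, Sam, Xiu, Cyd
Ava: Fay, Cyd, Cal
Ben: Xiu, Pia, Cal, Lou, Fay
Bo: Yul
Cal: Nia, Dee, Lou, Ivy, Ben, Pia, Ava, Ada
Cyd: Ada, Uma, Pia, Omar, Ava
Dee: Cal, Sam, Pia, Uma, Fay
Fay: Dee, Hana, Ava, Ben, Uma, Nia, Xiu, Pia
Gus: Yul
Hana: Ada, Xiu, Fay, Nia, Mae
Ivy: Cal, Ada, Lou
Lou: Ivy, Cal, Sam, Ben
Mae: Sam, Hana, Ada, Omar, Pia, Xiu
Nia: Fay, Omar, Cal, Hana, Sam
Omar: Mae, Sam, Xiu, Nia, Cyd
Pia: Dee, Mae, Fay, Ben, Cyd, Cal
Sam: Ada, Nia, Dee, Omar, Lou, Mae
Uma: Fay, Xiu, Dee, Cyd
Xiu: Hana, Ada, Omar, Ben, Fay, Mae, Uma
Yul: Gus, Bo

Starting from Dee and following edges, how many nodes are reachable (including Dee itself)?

17

BFS from Dee visits: Dee, Cal, Sam, Pia, Uma, Fay, Nia, Lou, Ivy, Ben, Ava, Ada, Omar, Mae, Cyd, Xiu, Hana
Reachable nodes: 17 of 20 total.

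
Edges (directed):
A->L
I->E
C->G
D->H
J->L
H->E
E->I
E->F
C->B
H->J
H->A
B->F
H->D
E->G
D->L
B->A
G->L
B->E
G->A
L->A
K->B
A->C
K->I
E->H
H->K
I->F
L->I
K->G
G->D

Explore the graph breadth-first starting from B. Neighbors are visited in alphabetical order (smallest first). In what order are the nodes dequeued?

Visit B; enqueue A, E, F → queue [A, E, F]
Visit A; enqueue C, L → queue [E, F, C, L]
Visit E; enqueue G, H, I → queue [F, C, L, G, H, I]
Visit F → queue [C, L, G, H, I]
Visit C → queue [L, G, H, I]
Visit L → queue [G, H, I]
Visit G; enqueue D → queue [H, I, D]
Visit H; enqueue J, K → queue [I, D, J, K]
Visit I → queue [D, J, K]
Visit D → queue [J, K]
Visit J → queue [K]
Visit K → queue []

B, A, E, F, C, L, G, H, I, D, J, K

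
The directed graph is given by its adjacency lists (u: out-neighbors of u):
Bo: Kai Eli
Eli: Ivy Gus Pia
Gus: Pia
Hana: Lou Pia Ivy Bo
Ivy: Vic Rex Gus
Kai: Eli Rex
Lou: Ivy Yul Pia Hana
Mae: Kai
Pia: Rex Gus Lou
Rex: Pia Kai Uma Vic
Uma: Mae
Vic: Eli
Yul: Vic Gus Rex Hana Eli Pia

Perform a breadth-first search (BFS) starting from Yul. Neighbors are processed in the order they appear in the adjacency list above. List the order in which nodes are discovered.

Visit Yul; enqueue Vic, Gus, Rex, Hana, Eli, Pia → queue [Vic, Gus, Rex, Hana, Eli, Pia]
Visit Vic → queue [Gus, Rex, Hana, Eli, Pia]
Visit Gus → queue [Rex, Hana, Eli, Pia]
Visit Rex; enqueue Kai, Uma → queue [Hana, Eli, Pia, Kai, Uma]
Visit Hana; enqueue Lou, Ivy, Bo → queue [Eli, Pia, Kai, Uma, Lou, Ivy, Bo]
Visit Eli → queue [Pia, Kai, Uma, Lou, Ivy, Bo]
Visit Pia → queue [Kai, Uma, Lou, Ivy, Bo]
Visit Kai → queue [Uma, Lou, Ivy, Bo]
Visit Uma; enqueue Mae → queue [Lou, Ivy, Bo, Mae]
Visit Lou → queue [Ivy, Bo, Mae]
Visit Ivy → queue [Bo, Mae]
Visit Bo → queue [Mae]
Visit Mae → queue []

Yul Vic Gus Rex Hana Eli Pia Kai Uma Lou Ivy Bo Mae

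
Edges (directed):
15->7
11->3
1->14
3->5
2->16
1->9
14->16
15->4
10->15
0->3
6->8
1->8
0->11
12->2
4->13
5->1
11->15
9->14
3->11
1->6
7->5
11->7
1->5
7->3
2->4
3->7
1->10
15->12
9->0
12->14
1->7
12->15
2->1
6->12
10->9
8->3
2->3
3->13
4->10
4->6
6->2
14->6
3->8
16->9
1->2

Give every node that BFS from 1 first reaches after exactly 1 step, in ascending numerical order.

2, 5, 6, 7, 8, 9, 10, 14

Level 0: 1
Level 1: 2, 5, 6, 7, 8, 9, 10, 14
Level 2: 0, 3, 4, 12, 15, 16
Level 3: 11, 13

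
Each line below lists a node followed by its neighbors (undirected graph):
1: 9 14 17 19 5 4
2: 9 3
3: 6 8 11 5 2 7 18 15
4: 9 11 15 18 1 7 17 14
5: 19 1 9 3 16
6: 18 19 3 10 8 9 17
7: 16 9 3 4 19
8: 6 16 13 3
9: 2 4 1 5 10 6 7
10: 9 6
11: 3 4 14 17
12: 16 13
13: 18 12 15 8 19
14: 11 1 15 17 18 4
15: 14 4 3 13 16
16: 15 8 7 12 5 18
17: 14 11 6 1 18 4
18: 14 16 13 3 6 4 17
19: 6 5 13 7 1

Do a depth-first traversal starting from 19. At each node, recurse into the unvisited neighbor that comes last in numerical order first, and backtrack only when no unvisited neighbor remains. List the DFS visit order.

Visit 19
19 → 13
13 → 18
18 → 17
17 → 14
14 → 15
15 → 16
16 → 12
16 → 8
8 → 6
6 → 10
10 → 9
9 → 7
7 → 4
4 → 11
11 → 3
3 → 5
5 → 1
3 → 2

19 → 13 → 18 → 17 → 14 → 15 → 16 → 12 → 8 → 6 → 10 → 9 → 7 → 4 → 11 → 3 → 5 → 1 → 2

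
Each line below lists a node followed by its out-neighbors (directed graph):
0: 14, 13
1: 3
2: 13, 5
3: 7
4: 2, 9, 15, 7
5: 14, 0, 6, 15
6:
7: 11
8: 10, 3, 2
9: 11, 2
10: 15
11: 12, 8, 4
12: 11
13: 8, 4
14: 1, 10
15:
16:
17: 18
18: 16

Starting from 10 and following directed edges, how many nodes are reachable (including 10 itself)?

2

BFS from 10 visits: 10, 15
Reachable nodes: 2 of 19 total.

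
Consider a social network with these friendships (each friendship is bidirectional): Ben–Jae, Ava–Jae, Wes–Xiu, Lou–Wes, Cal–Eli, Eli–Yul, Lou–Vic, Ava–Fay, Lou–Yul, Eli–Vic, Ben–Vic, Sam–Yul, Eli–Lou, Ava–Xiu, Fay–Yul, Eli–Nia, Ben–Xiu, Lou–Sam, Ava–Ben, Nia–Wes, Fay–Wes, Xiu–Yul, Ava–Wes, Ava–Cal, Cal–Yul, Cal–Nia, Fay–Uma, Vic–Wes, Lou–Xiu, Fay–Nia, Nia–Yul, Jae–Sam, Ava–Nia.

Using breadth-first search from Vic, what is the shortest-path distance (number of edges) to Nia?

Level 0: Vic
Level 1: Ben, Eli, Lou, Wes
Level 2: Ava, Cal, Fay, Jae, Nia, Sam, Xiu, Yul
Level 3: Uma
Nia first appears at level 2.

2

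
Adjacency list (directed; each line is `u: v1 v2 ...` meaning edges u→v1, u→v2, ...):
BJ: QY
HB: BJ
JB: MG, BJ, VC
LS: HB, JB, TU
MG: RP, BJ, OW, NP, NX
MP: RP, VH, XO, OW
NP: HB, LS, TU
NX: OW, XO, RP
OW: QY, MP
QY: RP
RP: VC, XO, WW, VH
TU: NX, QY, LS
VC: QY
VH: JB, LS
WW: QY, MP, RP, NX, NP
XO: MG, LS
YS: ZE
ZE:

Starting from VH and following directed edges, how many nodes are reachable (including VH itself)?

16

BFS from VH visits: VH, LS, JB, TU, HB, VC, MG, BJ, QY, NX, RP, OW, NP, XO, WW, MP
Reachable nodes: 16 of 18 total.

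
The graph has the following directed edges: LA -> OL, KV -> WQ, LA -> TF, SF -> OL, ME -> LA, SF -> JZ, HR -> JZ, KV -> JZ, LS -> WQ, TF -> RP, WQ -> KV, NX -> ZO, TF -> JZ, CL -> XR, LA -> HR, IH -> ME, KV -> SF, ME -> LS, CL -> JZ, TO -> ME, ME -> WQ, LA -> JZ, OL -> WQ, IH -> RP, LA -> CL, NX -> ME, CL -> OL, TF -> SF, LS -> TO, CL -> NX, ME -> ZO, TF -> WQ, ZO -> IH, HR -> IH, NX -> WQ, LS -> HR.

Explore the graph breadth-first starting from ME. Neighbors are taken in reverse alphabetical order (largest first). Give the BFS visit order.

Visit ME; enqueue ZO, WQ, LS, LA → queue [ZO, WQ, LS, LA]
Visit ZO; enqueue IH → queue [WQ, LS, LA, IH]
Visit WQ; enqueue KV → queue [LS, LA, IH, KV]
Visit LS; enqueue TO, HR → queue [LA, IH, KV, TO, HR]
Visit LA; enqueue TF, OL, JZ, CL → queue [IH, KV, TO, HR, TF, OL, JZ, CL]
Visit IH; enqueue RP → queue [KV, TO, HR, TF, OL, JZ, CL, RP]
Visit KV; enqueue SF → queue [TO, HR, TF, OL, JZ, CL, RP, SF]
Visit TO → queue [HR, TF, OL, JZ, CL, RP, SF]
Visit HR → queue [TF, OL, JZ, CL, RP, SF]
Visit TF → queue [OL, JZ, CL, RP, SF]
Visit OL → queue [JZ, CL, RP, SF]
Visit JZ → queue [CL, RP, SF]
Visit CL; enqueue XR, NX → queue [RP, SF, XR, NX]
Visit RP → queue [SF, XR, NX]
Visit SF → queue [XR, NX]
Visit XR → queue [NX]
Visit NX → queue []

ME -> ZO -> WQ -> LS -> LA -> IH -> KV -> TO -> HR -> TF -> OL -> JZ -> CL -> RP -> SF -> XR -> NX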